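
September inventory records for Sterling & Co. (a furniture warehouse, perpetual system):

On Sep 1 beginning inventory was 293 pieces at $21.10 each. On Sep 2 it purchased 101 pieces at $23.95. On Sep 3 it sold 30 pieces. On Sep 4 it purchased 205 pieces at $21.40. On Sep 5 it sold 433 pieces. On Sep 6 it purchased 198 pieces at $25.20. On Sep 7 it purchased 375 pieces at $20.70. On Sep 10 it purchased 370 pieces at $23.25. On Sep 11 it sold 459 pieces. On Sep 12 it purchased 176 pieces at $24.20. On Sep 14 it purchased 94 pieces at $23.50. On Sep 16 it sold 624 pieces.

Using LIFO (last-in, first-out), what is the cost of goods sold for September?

COGS = $34,665.45

Sep 3, 30 sold [LIFO — newest first]: 30 @ $23.95 = $718.50
Sep 5, 433 sold [LIFO — newest first]: 205 @ $21.40 + 71 @ $23.95 + 157 @ $21.10 = $9,400.15
Sep 11, 459 sold [LIFO — newest first]: 370 @ $23.25 + 89 @ $20.70 = $10,444.80
Sep 16, 624 sold [LIFO — newest first]: 94 @ $23.50 + 176 @ $24.20 + 286 @ $20.70 + 68 @ $25.20 = $14,102.00
Total COGS = $718.50 + $9,400.15 + $10,444.80 + $14,102.00 = $34,665.45
Ending inventory: 136 @ $21.10 + 130 @ $25.20 = $6,145.60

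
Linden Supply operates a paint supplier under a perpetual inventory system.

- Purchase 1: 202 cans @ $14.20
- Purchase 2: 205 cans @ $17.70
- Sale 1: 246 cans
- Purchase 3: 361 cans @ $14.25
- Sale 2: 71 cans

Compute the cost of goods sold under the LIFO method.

COGS = $5,222.45

Sale 1 (246) [LIFO — newest first]: 205 @ $17.70 + 41 @ $14.20 = $4,210.70
Sale 2 (71) [LIFO — newest first]: 71 @ $14.25 = $1,011.75
Total COGS = $4,210.70 + $1,011.75 = $5,222.45
Ending inventory: 161 @ $14.20 + 290 @ $14.25 = $6,418.70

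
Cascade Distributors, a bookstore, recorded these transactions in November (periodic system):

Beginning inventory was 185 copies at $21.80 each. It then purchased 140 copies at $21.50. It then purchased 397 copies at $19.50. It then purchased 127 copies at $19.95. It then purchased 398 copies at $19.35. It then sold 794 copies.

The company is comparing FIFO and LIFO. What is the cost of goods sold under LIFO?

FIFO COGS: 185 @ $21.80 + 140 @ $21.50 + 397 @ $19.50 + 72 @ $19.95 = $16,220.90
LIFO COGS: 398 @ $19.35 + 127 @ $19.95 + 269 @ $19.50 = $15,480.45

COGS = $15,480.45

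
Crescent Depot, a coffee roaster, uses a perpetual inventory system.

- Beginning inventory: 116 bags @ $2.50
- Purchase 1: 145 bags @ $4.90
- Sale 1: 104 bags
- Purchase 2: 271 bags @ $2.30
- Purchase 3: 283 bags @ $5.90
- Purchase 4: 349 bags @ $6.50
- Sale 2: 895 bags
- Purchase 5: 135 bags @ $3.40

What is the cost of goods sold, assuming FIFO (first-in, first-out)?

Sale 1 (104) [FIFO — oldest first]: 104 @ $2.50 = $260.00
Sale 2 (895) [FIFO — oldest first]: 12 @ $2.50 + 145 @ $4.90 + 271 @ $2.30 + 283 @ $5.90 + 184 @ $6.50 = $4,229.50
Total COGS = $260.00 + $4,229.50 = $4,489.50
Ending inventory: 165 @ $6.50 + 135 @ $3.40 = $1,531.50

COGS = $4,489.50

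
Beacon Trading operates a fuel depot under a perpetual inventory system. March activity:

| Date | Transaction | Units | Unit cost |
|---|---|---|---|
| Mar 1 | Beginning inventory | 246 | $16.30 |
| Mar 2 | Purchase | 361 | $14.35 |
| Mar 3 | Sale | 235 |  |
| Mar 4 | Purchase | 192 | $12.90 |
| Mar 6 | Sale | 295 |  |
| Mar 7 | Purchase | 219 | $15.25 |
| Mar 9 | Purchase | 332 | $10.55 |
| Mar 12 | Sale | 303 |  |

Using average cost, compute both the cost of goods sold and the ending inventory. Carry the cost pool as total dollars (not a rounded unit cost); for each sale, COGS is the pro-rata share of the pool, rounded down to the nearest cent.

After Mar 1: 246 on hand, pool $4,009.80 (≈ $16.3000 each)
After Mar 2: 607 on hand, pool $9,190.15 (≈ $15.1403 each)
Mar 3, sell 235: 235/607 × $9,190.15 → $3,557.96
After Mar 4: 564 on hand, pool $8,108.99 (≈ $14.3776 each)
Mar 6, sell 295: 295/564 × $8,108.99 → $4,241.40
After Mar 7: 488 on hand, pool $7,207.34 (≈ $14.7691 each)
After Mar 9: 820 on hand, pool $10,709.94 (≈ $13.0609 each)
Mar 12, sell 303: 303/820 × $10,709.94 → $3,957.45
Total COGS = $3,557.96 + $4,241.40 + $3,957.45 = $11,756.81
Ending inventory (cost pool remaining) = $6,752.49

COGS = $11,756.81; ending inventory = $6,752.49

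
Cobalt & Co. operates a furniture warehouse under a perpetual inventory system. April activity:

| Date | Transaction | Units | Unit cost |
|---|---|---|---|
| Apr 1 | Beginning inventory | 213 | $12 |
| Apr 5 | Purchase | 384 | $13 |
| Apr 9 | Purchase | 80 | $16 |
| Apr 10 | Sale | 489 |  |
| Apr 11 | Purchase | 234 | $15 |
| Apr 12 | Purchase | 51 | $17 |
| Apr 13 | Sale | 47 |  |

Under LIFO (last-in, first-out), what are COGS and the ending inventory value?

COGS = $7,371; ending inventory = $5,834

Apr 10, 489 sold [LIFO — newest first]: 80 @ $16 + 384 @ $13 + 25 @ $12 = $6,572
Apr 13, 47 sold [LIFO — newest first]: 47 @ $17 = $799
Total COGS = $6,572 + $799 = $7,371
Ending inventory: 188 @ $12 + 234 @ $15 + 4 @ $17 = $5,834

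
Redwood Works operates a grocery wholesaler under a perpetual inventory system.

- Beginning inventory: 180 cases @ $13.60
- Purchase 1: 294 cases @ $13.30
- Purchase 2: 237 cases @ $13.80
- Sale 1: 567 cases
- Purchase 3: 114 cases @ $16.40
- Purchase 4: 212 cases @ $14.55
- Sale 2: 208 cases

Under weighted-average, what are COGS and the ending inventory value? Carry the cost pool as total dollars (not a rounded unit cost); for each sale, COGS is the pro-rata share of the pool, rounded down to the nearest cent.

COGS = $10,734.19; ending inventory = $3,848.81

After Beginning: 180 on hand, pool $2,448.00 (≈ $13.6000 each)
After Purchase 1: 474 on hand, pool $6,358.20 (≈ $13.4139 each)
After Purchase 2: 711 on hand, pool $9,628.80 (≈ $13.5426 each)
Sale 1, sell 567: 567/711 × $9,628.80 → $7,678.66
After Purchase 3: 258 on hand, pool $3,819.74 (≈ $14.8052 each)
After Purchase 4: 470 on hand, pool $6,904.34 (≈ $14.6901 each)
Sale 2, sell 208: 208/470 × $6,904.34 → $3,055.53
Total COGS = $7,678.66 + $3,055.53 = $10,734.19
Ending inventory (cost pool remaining) = $3,848.81
Check: goods available $14,583.00 = COGS $10,734.19 + ending $3,848.81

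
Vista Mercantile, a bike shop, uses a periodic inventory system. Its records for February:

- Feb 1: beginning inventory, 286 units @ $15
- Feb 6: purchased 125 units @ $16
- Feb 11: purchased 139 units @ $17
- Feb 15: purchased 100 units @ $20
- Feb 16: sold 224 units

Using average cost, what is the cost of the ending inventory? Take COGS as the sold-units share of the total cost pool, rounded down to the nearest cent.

Feb 16, sell 224: 224/650 × $10,653.00 → $3,671.18
Ending inventory (cost pool remaining) = $6,981.82

Ending inventory = $6,981.82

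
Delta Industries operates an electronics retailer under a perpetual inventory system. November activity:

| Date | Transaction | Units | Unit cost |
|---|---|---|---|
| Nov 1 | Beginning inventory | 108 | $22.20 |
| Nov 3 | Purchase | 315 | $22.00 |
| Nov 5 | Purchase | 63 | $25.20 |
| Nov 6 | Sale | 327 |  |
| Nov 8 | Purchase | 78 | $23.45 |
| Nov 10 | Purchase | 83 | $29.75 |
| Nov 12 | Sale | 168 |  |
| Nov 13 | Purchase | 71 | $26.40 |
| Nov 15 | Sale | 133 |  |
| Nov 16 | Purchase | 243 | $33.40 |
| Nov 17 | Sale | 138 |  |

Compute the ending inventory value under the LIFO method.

Nov 6, 327 sold [LIFO — newest first]: 63 @ $25.20 + 264 @ $22.00 = $7,395.60
Nov 12, 168 sold [LIFO — newest first]: 83 @ $29.75 + 78 @ $23.45 + 7 @ $22.00 = $4,452.35
Nov 15, 133 sold [LIFO — newest first]: 71 @ $26.40 + 44 @ $22.00 + 18 @ $22.20 = $3,242.00
Nov 17, 138 sold [LIFO — newest first]: 138 @ $33.40 = $4,609.20
Total COGS = $7,395.60 + $4,452.35 + $3,242.00 + $4,609.20 = $19,699.15
Ending inventory: 90 @ $22.20 + 105 @ $33.40 = $5,505.00
Check: goods available $25,204.15 = COGS $19,699.15 + ending $5,505.00

Ending inventory = $5,505.00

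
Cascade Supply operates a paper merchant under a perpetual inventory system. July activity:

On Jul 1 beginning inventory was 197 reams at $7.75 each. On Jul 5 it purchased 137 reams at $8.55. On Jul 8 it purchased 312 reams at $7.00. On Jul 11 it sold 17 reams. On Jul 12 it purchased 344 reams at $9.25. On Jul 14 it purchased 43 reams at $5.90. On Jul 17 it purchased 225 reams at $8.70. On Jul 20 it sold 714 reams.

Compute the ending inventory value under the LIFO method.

Jul 11, 17 sold [LIFO — newest first]: 17 @ $7.00 = $119.00
Jul 20, 714 sold [LIFO — newest first]: 225 @ $8.70 + 43 @ $5.90 + 344 @ $9.25 + 102 @ $7.00 = $6,107.20
Total COGS = $119.00 + $6,107.20 = $6,226.20
Ending inventory: 197 @ $7.75 + 137 @ $8.55 + 193 @ $7.00 = $4,049.10
Check: goods available $10,275.30 = COGS $6,226.20 + ending $4,049.10

Ending inventory = $4,049.10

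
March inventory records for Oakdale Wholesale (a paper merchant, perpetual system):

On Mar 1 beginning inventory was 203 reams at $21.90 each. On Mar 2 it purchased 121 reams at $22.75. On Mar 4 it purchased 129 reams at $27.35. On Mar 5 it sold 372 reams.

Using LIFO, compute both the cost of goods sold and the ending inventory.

COGS = $8,952.70; ending inventory = $1,773.90

Mar 5, 372 sold [LIFO — newest first]: 129 @ $27.35 + 121 @ $22.75 + 122 @ $21.90 = $8,952.70
Ending inventory: 81 @ $21.90 = $1,773.90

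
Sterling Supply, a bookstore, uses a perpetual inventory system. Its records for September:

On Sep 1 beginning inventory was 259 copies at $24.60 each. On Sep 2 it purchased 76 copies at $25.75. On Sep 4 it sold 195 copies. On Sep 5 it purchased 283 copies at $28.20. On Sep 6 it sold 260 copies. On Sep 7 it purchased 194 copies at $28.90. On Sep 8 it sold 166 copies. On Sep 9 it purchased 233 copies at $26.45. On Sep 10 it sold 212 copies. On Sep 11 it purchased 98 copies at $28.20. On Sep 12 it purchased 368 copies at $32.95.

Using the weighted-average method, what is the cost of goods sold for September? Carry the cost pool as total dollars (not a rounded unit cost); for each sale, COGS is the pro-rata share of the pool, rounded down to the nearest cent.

After Sep 1: 259 on hand, pool $6,371.40 (≈ $24.6000 each)
After Sep 2: 335 on hand, pool $8,328.40 (≈ $24.8609 each)
Sep 4, sell 195: 195/335 × $8,328.40 → $4,847.87
After Sep 5: 423 on hand, pool $11,461.13 (≈ $27.0949 each)
Sep 6, sell 260: 260/423 × $11,461.13 → $7,044.66
After Sep 7: 357 on hand, pool $10,023.07 (≈ $28.0758 each)
Sep 8, sell 166: 166/357 × $10,023.07 → $4,660.58
After Sep 9: 424 on hand, pool $11,525.34 (≈ $27.1824 each)
Sep 10, sell 212: 212/424 × $11,525.34 → $5,762.67
After Sep 11: 310 on hand, pool $8,526.27 (≈ $27.5041 each)
After Sep 12: 678 on hand, pool $20,651.87 (≈ $30.4600 each)
Total COGS = $4,847.87 + $7,044.66 + $4,660.58 + $5,762.67 = $22,315.78
Ending inventory (cost pool remaining) = $20,651.87
Check: goods available $42,967.65 = COGS $22,315.78 + ending $20,651.87

COGS = $22,315.78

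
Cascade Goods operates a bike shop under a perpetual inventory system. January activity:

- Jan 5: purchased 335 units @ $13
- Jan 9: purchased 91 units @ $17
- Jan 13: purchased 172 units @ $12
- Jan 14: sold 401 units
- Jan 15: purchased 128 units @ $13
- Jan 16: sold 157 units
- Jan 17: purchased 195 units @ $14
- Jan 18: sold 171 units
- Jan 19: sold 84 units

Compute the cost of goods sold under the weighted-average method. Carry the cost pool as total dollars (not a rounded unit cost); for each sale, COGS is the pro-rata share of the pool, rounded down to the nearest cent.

COGS = $10,888.24

After Jan 5: 335 on hand, pool $4,355.00 (≈ $13.0000 each)
After Jan 9: 426 on hand, pool $5,902.00 (≈ $13.8545 each)
After Jan 13: 598 on hand, pool $7,966.00 (≈ $13.3211 each)
Jan 14, sell 401: 401/598 × $7,966.00 → $5,341.74
After Jan 15: 325 on hand, pool $4,288.26 (≈ $13.1946 each)
Jan 16, sell 157: 157/325 × $4,288.26 → $2,071.55
After Jan 17: 363 on hand, pool $4,946.71 (≈ $13.6273 each)
Jan 18, sell 171: 171/363 × $4,946.71 → $2,330.26
Jan 19, sell 84: 84/192 × $2,616.45 → $1,144.69
Total COGS = $5,341.74 + $2,071.55 + $2,330.26 + $1,144.69 = $10,888.24
Ending inventory (cost pool remaining) = $1,471.76
Check: goods available $12,360.00 = COGS $10,888.24 + ending $1,471.76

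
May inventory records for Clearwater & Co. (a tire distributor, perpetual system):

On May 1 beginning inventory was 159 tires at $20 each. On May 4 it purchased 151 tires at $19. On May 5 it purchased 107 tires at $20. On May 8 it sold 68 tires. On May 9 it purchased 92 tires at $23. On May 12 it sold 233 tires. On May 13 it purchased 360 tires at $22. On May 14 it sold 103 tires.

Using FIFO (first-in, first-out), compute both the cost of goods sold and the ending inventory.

COGS = $7,929; ending inventory = $10,296

May 8, 68 sold [FIFO — oldest first]: 68 @ $20 = $1,360
May 12, 233 sold [FIFO — oldest first]: 91 @ $20 + 142 @ $19 = $4,518
May 14, 103 sold [FIFO — oldest first]: 9 @ $19 + 94 @ $20 = $2,051
Total COGS = $1,360 + $4,518 + $2,051 = $7,929
Ending inventory: 13 @ $20 + 92 @ $23 + 360 @ $22 = $10,296
Check: goods available $18,225 = COGS $7,929 + ending $10,296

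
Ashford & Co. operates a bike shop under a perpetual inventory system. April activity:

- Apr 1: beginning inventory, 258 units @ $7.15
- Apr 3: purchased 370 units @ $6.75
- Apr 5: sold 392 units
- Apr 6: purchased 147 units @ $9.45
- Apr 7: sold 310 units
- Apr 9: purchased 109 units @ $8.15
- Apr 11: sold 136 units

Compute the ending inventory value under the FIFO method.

Ending inventory = $374.90

Apr 5, 392 sold [FIFO — oldest first]: 258 @ $7.15 + 134 @ $6.75 = $2,749.20
Apr 7, 310 sold [FIFO — oldest first]: 236 @ $6.75 + 74 @ $9.45 = $2,292.30
Apr 11, 136 sold [FIFO — oldest first]: 73 @ $9.45 + 63 @ $8.15 = $1,203.30
Total COGS = $2,749.20 + $2,292.30 + $1,203.30 = $6,244.80
Ending inventory: 46 @ $8.15 = $374.90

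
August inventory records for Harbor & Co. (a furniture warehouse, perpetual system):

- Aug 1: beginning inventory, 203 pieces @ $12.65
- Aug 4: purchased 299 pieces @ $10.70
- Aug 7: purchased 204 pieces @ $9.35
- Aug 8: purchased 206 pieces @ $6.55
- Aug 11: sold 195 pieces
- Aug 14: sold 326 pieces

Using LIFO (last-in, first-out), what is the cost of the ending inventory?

Ending inventory = $4,579.55

Aug 11, 195 sold [LIFO — newest first]: 195 @ $6.55 = $1,277.25
Aug 14, 326 sold [LIFO — newest first]: 11 @ $6.55 + 204 @ $9.35 + 111 @ $10.70 = $3,167.15
Total COGS = $1,277.25 + $3,167.15 = $4,444.40
Ending inventory: 203 @ $12.65 + 188 @ $10.70 = $4,579.55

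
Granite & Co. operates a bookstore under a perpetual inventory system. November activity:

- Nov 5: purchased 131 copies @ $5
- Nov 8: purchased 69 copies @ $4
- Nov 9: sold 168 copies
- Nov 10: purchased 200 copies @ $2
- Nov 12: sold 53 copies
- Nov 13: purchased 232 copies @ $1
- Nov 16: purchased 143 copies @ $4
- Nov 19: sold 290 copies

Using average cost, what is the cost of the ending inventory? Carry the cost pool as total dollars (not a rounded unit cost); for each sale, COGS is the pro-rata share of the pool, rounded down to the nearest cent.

After Nov 5: 131 on hand, pool $655.00 (≈ $5.0000 each)
After Nov 8: 200 on hand, pool $931.00 (≈ $4.6550 each)
Nov 9, sell 168: 168/200 × $931.00 → $782.04
After Nov 10: 232 on hand, pool $548.96 (≈ $2.3662 each)
Nov 12, sell 53: 53/232 × $548.96 → $125.40
After Nov 13: 411 on hand, pool $655.56 (≈ $1.5950 each)
After Nov 16: 554 on hand, pool $1,227.56 (≈ $2.2158 each)
Nov 19, sell 290: 290/554 × $1,227.56 → $642.58
Total COGS = $782.04 + $125.40 + $642.58 = $1,550.02
Ending inventory (cost pool remaining) = $584.98

Ending inventory = $584.98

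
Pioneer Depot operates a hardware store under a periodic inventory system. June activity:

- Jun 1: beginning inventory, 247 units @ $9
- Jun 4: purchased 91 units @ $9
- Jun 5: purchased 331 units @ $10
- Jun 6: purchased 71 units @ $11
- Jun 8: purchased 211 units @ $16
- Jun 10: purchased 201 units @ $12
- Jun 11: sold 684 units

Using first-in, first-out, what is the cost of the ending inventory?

Jun 11, 684 sold [FIFO — oldest first]: 247 @ $9 + 91 @ $9 + 331 @ $10 + 15 @ $11 = $6,517
Ending inventory: 56 @ $11 + 211 @ $16 + 201 @ $12 = $6,404

Ending inventory = $6,404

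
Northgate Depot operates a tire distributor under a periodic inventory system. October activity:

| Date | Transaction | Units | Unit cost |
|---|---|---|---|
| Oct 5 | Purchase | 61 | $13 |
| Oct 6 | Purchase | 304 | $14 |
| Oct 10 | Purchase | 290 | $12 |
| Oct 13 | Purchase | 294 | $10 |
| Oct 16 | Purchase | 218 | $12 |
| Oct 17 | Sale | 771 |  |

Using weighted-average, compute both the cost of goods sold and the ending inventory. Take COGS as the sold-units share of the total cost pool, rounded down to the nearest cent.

COGS = $9,305.51; ending inventory = $4,779.49

Oct 17, sell 771: 771/1167 × $14,085.00 → $9,305.51
Ending inventory (cost pool remaining) = $4,779.49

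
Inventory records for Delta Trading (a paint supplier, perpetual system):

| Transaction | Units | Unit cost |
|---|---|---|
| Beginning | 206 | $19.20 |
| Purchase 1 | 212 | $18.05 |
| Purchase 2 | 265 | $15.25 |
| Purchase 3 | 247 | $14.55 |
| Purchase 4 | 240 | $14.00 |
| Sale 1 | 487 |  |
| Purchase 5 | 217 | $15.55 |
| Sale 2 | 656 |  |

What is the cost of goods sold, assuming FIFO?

Sale 1 (487) [FIFO — oldest first]: 206 @ $19.20 + 212 @ $18.05 + 69 @ $15.25 = $8,834.05
Sale 2 (656) [FIFO — oldest first]: 196 @ $15.25 + 247 @ $14.55 + 213 @ $14.00 = $9,564.85
Total COGS = $8,834.05 + $9,564.85 = $18,398.90
Ending inventory: 27 @ $14.00 + 217 @ $15.55 = $3,752.35

COGS = $18,398.90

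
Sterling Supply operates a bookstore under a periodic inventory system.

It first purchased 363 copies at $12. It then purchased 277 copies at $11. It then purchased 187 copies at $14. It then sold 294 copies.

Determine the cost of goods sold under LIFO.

Sale 1 (294) [LIFO — newest first]: 187 @ $14 + 107 @ $11 = $3,795
Ending inventory: 363 @ $12 + 170 @ $11 = $6,226

COGS = $3,795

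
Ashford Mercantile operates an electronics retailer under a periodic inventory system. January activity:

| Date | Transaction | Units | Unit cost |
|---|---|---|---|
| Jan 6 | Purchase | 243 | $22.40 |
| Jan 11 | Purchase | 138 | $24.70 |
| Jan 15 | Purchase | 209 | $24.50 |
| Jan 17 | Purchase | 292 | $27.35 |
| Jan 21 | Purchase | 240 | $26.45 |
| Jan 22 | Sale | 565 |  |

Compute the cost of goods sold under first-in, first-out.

COGS = $13,359.80

Jan 22, 565 sold [FIFO — oldest first]: 243 @ $22.40 + 138 @ $24.70 + 184 @ $24.50 = $13,359.80
Ending inventory: 25 @ $24.50 + 292 @ $27.35 + 240 @ $26.45 = $14,946.70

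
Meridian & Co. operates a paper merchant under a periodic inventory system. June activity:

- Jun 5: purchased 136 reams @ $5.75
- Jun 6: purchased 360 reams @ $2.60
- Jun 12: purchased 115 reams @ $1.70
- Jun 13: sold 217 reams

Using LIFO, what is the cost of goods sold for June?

COGS = $460.70

Jun 13, 217 sold [LIFO — newest first]: 115 @ $1.70 + 102 @ $2.60 = $460.70
Ending inventory: 136 @ $5.75 + 258 @ $2.60 = $1,452.80
Check: goods available $1,913.50 = COGS $460.70 + ending $1,452.80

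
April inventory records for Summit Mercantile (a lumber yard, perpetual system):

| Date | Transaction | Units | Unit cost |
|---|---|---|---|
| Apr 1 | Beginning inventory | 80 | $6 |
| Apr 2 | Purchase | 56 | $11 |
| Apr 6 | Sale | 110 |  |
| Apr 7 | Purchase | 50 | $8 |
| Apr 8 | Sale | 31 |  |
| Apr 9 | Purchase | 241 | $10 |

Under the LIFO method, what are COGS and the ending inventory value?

Apr 6, 110 sold [LIFO — newest first]: 56 @ $11 + 54 @ $6 = $940
Apr 8, 31 sold [LIFO — newest first]: 31 @ $8 = $248
Total COGS = $940 + $248 = $1,188
Ending inventory: 26 @ $6 + 19 @ $8 + 241 @ $10 = $2,718

COGS = $1,188; ending inventory = $2,718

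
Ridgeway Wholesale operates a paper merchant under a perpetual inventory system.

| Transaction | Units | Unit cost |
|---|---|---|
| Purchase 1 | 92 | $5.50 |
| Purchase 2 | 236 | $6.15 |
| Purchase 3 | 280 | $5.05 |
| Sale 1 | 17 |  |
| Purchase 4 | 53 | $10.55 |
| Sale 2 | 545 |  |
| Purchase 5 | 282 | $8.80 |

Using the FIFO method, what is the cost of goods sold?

COGS = $3,139.10

Sale 1 (17) [FIFO — oldest first]: 17 @ $5.50 = $93.50
Sale 2 (545) [FIFO — oldest first]: 75 @ $5.50 + 236 @ $6.15 + 234 @ $5.05 = $3,045.60
Total COGS = $93.50 + $3,045.60 = $3,139.10
Ending inventory: 46 @ $5.05 + 53 @ $10.55 + 282 @ $8.80 = $3,273.05
Check: goods available $6,412.15 = COGS $3,139.10 + ending $3,273.05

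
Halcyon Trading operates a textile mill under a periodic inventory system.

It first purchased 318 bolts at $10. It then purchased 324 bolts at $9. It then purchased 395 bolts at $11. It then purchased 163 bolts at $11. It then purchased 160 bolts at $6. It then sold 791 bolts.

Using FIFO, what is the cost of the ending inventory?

Sale 1 (791) [FIFO — oldest first]: 318 @ $10 + 324 @ $9 + 149 @ $11 = $7,735
Ending inventory: 246 @ $11 + 163 @ $11 + 160 @ $6 = $5,459

Ending inventory = $5,459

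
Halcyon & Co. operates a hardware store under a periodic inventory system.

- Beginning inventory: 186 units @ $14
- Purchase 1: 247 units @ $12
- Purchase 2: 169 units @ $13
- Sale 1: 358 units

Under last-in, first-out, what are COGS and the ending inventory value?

Sale 1 (358) [LIFO — newest first]: 169 @ $13 + 189 @ $12 = $4,465
Ending inventory: 186 @ $14 + 58 @ $12 = $3,300

COGS = $4,465; ending inventory = $3,300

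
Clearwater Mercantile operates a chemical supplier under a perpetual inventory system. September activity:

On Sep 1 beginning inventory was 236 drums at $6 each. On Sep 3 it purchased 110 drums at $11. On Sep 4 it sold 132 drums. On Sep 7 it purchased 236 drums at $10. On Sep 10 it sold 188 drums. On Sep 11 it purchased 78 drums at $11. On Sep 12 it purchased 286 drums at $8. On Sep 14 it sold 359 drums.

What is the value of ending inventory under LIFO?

Ending inventory = $1,819

Sep 4, 132 sold [LIFO — newest first]: 110 @ $11 + 22 @ $6 = $1,342
Sep 10, 188 sold [LIFO — newest first]: 188 @ $10 = $1,880
Sep 14, 359 sold [LIFO — newest first]: 286 @ $8 + 73 @ $11 = $3,091
Total COGS = $1,342 + $1,880 + $3,091 = $6,313
Ending inventory: 214 @ $6 + 48 @ $10 + 5 @ $11 = $1,819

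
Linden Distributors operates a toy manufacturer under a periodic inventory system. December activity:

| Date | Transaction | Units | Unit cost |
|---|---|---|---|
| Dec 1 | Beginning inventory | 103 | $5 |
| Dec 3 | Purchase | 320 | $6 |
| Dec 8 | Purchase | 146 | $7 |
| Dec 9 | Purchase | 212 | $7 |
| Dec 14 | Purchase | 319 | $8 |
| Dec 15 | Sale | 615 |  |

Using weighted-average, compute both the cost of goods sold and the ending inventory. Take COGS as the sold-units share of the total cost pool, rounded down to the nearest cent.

COGS = $4,189.26; ending inventory = $3,303.74

Dec 15, sell 615: 615/1100 × $7,493.00 → $4,189.26
Ending inventory (cost pool remaining) = $3,303.74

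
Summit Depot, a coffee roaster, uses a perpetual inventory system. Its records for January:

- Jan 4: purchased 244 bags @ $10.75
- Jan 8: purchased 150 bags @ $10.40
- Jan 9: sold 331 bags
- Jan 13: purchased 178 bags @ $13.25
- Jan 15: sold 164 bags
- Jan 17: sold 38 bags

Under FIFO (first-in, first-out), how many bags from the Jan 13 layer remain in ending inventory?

39

Jan 9, 331 sold [FIFO — oldest first]: 244 @ $10.75 + 87 @ $10.40 = $3,527.80
Jan 15, 164 sold [FIFO — oldest first]: 63 @ $10.40 + 101 @ $13.25 = $1,993.45
Jan 17, 38 sold [FIFO — oldest first]: 38 @ $13.25 = $503.50
Total COGS = $3,527.80 + $1,993.45 + $503.50 = $6,024.75
Ending inventory: 39 @ $13.25 = $516.75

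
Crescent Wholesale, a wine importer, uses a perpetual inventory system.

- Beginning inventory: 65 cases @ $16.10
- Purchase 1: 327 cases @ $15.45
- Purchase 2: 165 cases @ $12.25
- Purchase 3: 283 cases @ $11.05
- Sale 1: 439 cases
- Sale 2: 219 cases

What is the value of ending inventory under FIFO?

Sale 1 (439) [FIFO — oldest first]: 65 @ $16.10 + 327 @ $15.45 + 47 @ $12.25 = $6,674.40
Sale 2 (219) [FIFO — oldest first]: 118 @ $12.25 + 101 @ $11.05 = $2,561.55
Total COGS = $6,674.40 + $2,561.55 = $9,235.95
Ending inventory: 182 @ $11.05 = $2,011.10
Check: goods available $11,247.05 = COGS $9,235.95 + ending $2,011.10

Ending inventory = $2,011.10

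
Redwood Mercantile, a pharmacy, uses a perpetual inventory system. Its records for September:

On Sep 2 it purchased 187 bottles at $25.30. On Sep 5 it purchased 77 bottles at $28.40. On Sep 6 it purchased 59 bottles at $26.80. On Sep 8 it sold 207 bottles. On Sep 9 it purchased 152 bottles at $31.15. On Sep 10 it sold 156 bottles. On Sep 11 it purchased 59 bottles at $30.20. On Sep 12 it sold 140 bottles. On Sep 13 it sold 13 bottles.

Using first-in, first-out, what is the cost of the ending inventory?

Ending inventory = $543.60

Sep 8, 207 sold [FIFO — oldest first]: 187 @ $25.30 + 20 @ $28.40 = $5,299.10
Sep 10, 156 sold [FIFO — oldest first]: 57 @ $28.40 + 59 @ $26.80 + 40 @ $31.15 = $4,446.00
Sep 12, 140 sold [FIFO — oldest first]: 112 @ $31.15 + 28 @ $30.20 = $4,334.40
Sep 13, 13 sold [FIFO — oldest first]: 13 @ $30.20 = $392.60
Total COGS = $5,299.10 + $4,446.00 + $4,334.40 + $392.60 = $14,472.10
Ending inventory: 18 @ $30.20 = $543.60
Check: goods available $15,015.70 = COGS $14,472.10 + ending $543.60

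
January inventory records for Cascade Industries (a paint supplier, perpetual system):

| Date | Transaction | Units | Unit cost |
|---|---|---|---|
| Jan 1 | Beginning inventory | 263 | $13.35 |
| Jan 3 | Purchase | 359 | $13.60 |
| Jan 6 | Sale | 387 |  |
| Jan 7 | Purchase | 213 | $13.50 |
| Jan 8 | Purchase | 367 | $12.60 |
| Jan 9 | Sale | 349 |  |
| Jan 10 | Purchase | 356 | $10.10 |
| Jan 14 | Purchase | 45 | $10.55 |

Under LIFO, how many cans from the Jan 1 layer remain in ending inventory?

235

Jan 6, 387 sold [LIFO — newest first]: 359 @ $13.60 + 28 @ $13.35 = $5,256.20
Jan 9, 349 sold [LIFO — newest first]: 349 @ $12.60 = $4,397.40
Total COGS = $5,256.20 + $4,397.40 = $9,653.60
Ending inventory: 235 @ $13.35 + 213 @ $13.50 + 18 @ $12.60 + 356 @ $10.10 + 45 @ $10.55 = $10,309.90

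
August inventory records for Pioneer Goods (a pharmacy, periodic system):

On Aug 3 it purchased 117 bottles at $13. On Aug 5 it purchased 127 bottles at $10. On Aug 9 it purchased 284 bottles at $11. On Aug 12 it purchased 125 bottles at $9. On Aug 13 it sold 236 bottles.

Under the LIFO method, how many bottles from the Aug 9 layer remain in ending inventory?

Aug 13, 236 sold [LIFO — newest first]: 125 @ $9 + 111 @ $11 = $2,346
Ending inventory: 117 @ $13 + 127 @ $10 + 173 @ $11 = $4,694

173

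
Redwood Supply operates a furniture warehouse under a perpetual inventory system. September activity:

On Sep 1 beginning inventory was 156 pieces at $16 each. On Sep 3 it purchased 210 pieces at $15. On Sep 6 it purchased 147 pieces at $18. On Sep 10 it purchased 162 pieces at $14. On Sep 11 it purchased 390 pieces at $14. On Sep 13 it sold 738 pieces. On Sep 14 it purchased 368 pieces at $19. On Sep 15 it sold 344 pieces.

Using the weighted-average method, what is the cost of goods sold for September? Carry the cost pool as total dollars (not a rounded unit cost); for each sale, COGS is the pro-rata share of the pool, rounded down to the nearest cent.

COGS = $16,996.60

After Sep 1: 156 on hand, pool $2,496.00 (≈ $16.0000 each)
After Sep 3: 366 on hand, pool $5,646.00 (≈ $15.4262 each)
After Sep 6: 513 on hand, pool $8,292.00 (≈ $16.1637 each)
After Sep 10: 675 on hand, pool $10,560.00 (≈ $15.6444 each)
After Sep 11: 1065 on hand, pool $16,020.00 (≈ $15.0423 each)
Sep 13, sell 738: 738/1065 × $16,020.00 → $11,101.18
After Sep 14: 695 on hand, pool $11,910.82 (≈ $17.1379 each)
Sep 15, sell 344: 344/695 × $11,910.82 → $5,895.42
Total COGS = $11,101.18 + $5,895.42 = $16,996.60
Ending inventory (cost pool remaining) = $6,015.40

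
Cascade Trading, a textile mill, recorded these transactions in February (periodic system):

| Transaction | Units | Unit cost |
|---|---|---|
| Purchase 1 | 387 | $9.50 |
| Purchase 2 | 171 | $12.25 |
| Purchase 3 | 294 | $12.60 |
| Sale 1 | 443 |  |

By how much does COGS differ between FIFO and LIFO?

FIFO COGS: 387 @ $9.50 + 56 @ $12.25 = $4,362.50
LIFO COGS: 294 @ $12.60 + 149 @ $12.25 = $5,529.65
Difference = |$4,362.50 − $5,529.65| = $1,167.15

$1,167.15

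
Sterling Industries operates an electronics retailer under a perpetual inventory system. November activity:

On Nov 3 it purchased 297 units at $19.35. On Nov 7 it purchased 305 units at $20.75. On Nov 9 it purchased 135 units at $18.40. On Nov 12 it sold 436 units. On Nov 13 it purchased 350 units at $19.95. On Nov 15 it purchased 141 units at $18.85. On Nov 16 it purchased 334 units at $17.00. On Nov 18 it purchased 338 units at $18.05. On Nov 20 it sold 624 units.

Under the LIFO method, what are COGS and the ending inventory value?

COGS = $19,692.65; ending inventory = $16,286.30

Nov 12, 436 sold [LIFO — newest first]: 135 @ $18.40 + 301 @ $20.75 = $8,729.75
Nov 20, 624 sold [LIFO — newest first]: 338 @ $18.05 + 286 @ $17.00 = $10,962.90
Total COGS = $8,729.75 + $10,962.90 = $19,692.65
Ending inventory: 297 @ $19.35 + 4 @ $20.75 + 350 @ $19.95 + 141 @ $18.85 + 48 @ $17.00 = $16,286.30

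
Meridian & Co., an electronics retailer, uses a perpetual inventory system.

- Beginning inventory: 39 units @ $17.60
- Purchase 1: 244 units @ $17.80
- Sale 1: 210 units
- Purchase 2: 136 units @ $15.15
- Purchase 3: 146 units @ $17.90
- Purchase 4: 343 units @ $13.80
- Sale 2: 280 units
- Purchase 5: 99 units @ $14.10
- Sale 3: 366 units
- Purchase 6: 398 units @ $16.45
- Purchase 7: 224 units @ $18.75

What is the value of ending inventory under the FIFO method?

Ending inventory = $12,860.60

Sale 1 (210) [FIFO — oldest first]: 39 @ $17.60 + 171 @ $17.80 = $3,730.20
Sale 2 (280) [FIFO — oldest first]: 73 @ $17.80 + 136 @ $15.15 + 71 @ $17.90 = $4,630.70
Sale 3 (366) [FIFO — oldest first]: 75 @ $17.90 + 291 @ $13.80 = $5,358.30
Total COGS = $3,730.20 + $4,630.70 + $5,358.30 = $13,719.20
Ending inventory: 52 @ $13.80 + 99 @ $14.10 + 398 @ $16.45 + 224 @ $18.75 = $12,860.60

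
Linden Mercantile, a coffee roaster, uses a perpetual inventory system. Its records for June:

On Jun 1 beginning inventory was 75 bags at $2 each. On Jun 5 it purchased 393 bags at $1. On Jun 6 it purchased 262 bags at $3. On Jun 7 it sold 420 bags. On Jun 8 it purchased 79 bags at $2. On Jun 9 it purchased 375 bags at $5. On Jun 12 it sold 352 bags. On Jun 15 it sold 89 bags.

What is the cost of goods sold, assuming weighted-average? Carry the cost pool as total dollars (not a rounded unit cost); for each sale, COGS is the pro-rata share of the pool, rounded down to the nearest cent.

After Jun 1: 75 on hand, pool $150.00 (≈ $2.0000 each)
After Jun 5: 468 on hand, pool $543.00 (≈ $1.1603 each)
After Jun 6: 730 on hand, pool $1,329.00 (≈ $1.8205 each)
Jun 7, sell 420: 420/730 × $1,329.00 → $764.63
After Jun 8: 389 on hand, pool $722.37 (≈ $1.8570 each)
After Jun 9: 764 on hand, pool $2,597.37 (≈ $3.3997 each)
Jun 12, sell 352: 352/764 × $2,597.37 → $1,196.69
Jun 15, sell 89: 89/412 × $1,400.68 → $302.57
Total COGS = $764.63 + $1,196.69 + $302.57 = $2,263.89
Ending inventory (cost pool remaining) = $1,098.11

COGS = $2,263.89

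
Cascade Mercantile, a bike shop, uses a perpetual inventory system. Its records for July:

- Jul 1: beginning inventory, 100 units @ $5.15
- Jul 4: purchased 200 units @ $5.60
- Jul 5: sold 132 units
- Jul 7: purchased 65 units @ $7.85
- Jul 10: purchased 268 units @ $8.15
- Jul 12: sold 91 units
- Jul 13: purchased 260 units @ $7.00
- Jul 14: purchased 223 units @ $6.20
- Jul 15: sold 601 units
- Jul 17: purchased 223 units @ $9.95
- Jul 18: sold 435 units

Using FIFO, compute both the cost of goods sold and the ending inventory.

Jul 5, 132 sold [FIFO — oldest first]: 100 @ $5.15 + 32 @ $5.60 = $694.20
Jul 12, 91 sold [FIFO — oldest first]: 91 @ $5.60 = $509.60
Jul 15, 601 sold [FIFO — oldest first]: 77 @ $5.60 + 65 @ $7.85 + 268 @ $8.15 + 191 @ $7.00 = $4,462.65
Jul 18, 435 sold [FIFO — oldest first]: 69 @ $7.00 + 223 @ $6.20 + 143 @ $9.95 = $3,288.45
Total COGS = $694.20 + $509.60 + $4,462.65 + $3,288.45 = $8,954.90
Ending inventory: 80 @ $9.95 = $796.00
Check: goods available $9,750.90 = COGS $8,954.90 + ending $796.00

COGS = $8,954.90; ending inventory = $796.00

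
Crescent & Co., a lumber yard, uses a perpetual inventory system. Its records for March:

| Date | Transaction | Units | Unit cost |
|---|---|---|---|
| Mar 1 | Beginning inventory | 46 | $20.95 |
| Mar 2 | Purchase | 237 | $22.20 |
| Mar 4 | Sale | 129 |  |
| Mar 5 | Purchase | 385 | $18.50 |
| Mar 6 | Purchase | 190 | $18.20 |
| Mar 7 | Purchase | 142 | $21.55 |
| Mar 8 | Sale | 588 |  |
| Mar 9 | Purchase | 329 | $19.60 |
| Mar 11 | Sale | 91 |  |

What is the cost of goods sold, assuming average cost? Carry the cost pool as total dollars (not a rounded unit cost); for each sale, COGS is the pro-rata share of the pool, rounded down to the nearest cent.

COGS = $16,114.52

After Mar 1: 46 on hand, pool $963.70 (≈ $20.9500 each)
After Mar 2: 283 on hand, pool $6,225.10 (≈ $21.9968 each)
Mar 4, sell 129: 129/283 × $6,225.10 → $2,837.58
After Mar 5: 539 on hand, pool $10,510.02 (≈ $19.4991 each)
After Mar 6: 729 on hand, pool $13,968.02 (≈ $19.1605 each)
After Mar 7: 871 on hand, pool $17,028.12 (≈ $19.5501 each)
Mar 8, sell 588: 588/871 × $17,028.12 → $11,495.44
After Mar 9: 612 on hand, pool $11,981.08 (≈ $19.5769 each)
Mar 11, sell 91: 91/612 × $11,981.08 → $1,781.50
Total COGS = $2,837.58 + $11,495.44 + $1,781.50 = $16,114.52
Ending inventory (cost pool remaining) = $10,199.58
Check: goods available $26,314.10 = COGS $16,114.52 + ending $10,199.58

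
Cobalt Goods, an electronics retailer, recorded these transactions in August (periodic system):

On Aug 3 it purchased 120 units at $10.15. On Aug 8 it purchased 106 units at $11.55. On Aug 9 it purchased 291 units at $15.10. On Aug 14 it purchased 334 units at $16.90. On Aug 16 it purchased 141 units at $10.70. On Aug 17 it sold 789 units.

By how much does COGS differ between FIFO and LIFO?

$379.85

FIFO COGS: 120 @ $10.15 + 106 @ $11.55 + 291 @ $15.10 + 272 @ $16.90 = $11,433.20
LIFO COGS: 141 @ $10.70 + 334 @ $16.90 + 291 @ $15.10 + 23 @ $11.55 = $11,813.05
Difference = |$11,433.20 − $11,813.05| = $379.85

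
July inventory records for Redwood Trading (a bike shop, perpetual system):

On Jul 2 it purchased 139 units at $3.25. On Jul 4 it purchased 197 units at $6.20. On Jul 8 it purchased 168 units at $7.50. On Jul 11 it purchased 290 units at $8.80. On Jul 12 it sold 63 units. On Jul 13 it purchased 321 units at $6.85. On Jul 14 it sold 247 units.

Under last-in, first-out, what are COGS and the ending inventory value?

Jul 12, 63 sold [LIFO — newest first]: 63 @ $8.80 = $554.40
Jul 14, 247 sold [LIFO — newest first]: 247 @ $6.85 = $1,691.95
Total COGS = $554.40 + $1,691.95 = $2,246.35
Ending inventory: 139 @ $3.25 + 197 @ $6.20 + 168 @ $7.50 + 227 @ $8.80 + 74 @ $6.85 = $5,437.65
Check: goods available $7,684.00 = COGS $2,246.35 + ending $5,437.65

COGS = $2,246.35; ending inventory = $5,437.65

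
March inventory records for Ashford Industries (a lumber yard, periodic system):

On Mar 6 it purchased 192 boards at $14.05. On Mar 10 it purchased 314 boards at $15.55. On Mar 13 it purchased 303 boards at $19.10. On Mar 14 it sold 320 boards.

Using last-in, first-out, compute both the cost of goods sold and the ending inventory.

Mar 14, 320 sold [LIFO — newest first]: 303 @ $19.10 + 17 @ $15.55 = $6,051.65
Ending inventory: 192 @ $14.05 + 297 @ $15.55 = $7,315.95

COGS = $6,051.65; ending inventory = $7,315.95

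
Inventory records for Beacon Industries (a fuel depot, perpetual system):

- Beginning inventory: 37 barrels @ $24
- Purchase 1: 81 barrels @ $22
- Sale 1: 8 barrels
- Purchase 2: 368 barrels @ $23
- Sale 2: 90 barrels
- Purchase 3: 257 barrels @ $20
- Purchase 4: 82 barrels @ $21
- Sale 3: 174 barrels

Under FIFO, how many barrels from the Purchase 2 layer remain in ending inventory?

Sale 1 (8) [FIFO — oldest first]: 8 @ $24 = $192
Sale 2 (90) [FIFO — oldest first]: 29 @ $24 + 61 @ $22 = $2,038
Sale 3 (174) [FIFO — oldest first]: 20 @ $22 + 154 @ $23 = $3,982
Total COGS = $192 + $2,038 + $3,982 = $6,212
Ending inventory: 214 @ $23 + 257 @ $20 + 82 @ $21 = $11,784
Check: goods available $17,996 = COGS $6,212 + ending $11,784

214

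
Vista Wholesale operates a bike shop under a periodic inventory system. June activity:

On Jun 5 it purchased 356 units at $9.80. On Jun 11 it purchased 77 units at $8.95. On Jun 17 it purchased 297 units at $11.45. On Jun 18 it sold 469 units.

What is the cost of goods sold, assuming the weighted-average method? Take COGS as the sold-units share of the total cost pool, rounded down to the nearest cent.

Jun 18, sell 469: 469/730 × $7,578.60 → $4,868.99
Ending inventory (cost pool remaining) = $2,709.61

COGS = $4,868.99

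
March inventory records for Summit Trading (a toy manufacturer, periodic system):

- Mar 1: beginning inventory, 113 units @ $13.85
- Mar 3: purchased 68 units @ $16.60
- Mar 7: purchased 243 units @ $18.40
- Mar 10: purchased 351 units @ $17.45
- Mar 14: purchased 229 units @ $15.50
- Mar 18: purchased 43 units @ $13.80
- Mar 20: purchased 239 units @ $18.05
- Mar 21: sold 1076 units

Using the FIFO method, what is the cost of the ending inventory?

Mar 21, 1076 sold [FIFO — oldest first]: 113 @ $13.85 + 68 @ $16.60 + 243 @ $18.40 + 351 @ $17.45 + 229 @ $15.50 + 43 @ $13.80 + 29 @ $18.05 = $17,956.35
Ending inventory: 210 @ $18.05 = $3,790.50

Ending inventory = $3,790.50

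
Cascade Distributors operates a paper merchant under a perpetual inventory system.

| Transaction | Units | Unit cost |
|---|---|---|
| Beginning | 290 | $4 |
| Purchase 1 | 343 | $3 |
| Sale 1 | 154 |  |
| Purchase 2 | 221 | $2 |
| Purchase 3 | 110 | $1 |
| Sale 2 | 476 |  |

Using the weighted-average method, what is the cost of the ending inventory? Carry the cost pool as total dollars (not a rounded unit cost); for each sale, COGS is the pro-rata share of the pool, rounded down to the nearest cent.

After Beginning: 290 on hand, pool $1,160.00 (≈ $4.0000 each)
After Purchase 1: 633 on hand, pool $2,189.00 (≈ $3.4581 each)
Sale 1, sell 154: 154/633 × $2,189.00 → $532.55
After Purchase 2: 700 on hand, pool $2,098.45 (≈ $2.9978 each)
After Purchase 3: 810 on hand, pool $2,208.45 (≈ $2.7265 each)
Sale 2, sell 476: 476/810 × $2,208.45 → $1,297.80
Total COGS = $532.55 + $1,297.80 = $1,830.35
Ending inventory (cost pool remaining) = $910.65

Ending inventory = $910.65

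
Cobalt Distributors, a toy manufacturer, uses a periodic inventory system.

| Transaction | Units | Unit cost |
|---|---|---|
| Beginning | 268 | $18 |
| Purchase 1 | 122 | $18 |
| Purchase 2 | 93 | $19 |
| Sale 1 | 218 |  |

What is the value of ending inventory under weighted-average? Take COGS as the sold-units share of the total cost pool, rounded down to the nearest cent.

Ending inventory = $4,821.03

Sale 1, sell 218: 218/483 × $8,787.00 → $3,965.97
Ending inventory (cost pool remaining) = $4,821.03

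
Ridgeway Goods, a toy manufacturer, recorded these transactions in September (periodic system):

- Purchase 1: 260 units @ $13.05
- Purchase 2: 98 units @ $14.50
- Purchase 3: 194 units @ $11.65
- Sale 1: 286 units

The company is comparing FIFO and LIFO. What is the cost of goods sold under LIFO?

COGS = $3,594.10

FIFO COGS: 260 @ $13.05 + 26 @ $14.50 = $3,770.00
LIFO COGS: 194 @ $11.65 + 92 @ $14.50 = $3,594.10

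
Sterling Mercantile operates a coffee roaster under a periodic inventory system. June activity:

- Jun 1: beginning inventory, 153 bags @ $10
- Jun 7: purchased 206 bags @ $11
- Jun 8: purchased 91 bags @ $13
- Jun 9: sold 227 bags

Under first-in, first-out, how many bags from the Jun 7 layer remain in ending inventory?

132

Jun 9, 227 sold [FIFO — oldest first]: 153 @ $10 + 74 @ $11 = $2,344
Ending inventory: 132 @ $11 + 91 @ $13 = $2,635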